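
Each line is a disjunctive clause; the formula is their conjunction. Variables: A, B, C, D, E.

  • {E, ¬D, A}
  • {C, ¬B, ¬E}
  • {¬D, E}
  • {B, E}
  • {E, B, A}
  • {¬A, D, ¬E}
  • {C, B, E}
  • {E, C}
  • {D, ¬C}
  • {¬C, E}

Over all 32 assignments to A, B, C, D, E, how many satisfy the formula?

The models are:
  A=F B=F C=F D=F E=T
  A=F B=F C=F D=T E=T
  A=F B=F C=T D=T E=T
  A=F B=T C=T D=T E=T
  A=T B=F C=F D=T E=T
  A=T B=F C=T D=T E=T
  A=T B=T C=T D=T E=T
That's 7 in total.

7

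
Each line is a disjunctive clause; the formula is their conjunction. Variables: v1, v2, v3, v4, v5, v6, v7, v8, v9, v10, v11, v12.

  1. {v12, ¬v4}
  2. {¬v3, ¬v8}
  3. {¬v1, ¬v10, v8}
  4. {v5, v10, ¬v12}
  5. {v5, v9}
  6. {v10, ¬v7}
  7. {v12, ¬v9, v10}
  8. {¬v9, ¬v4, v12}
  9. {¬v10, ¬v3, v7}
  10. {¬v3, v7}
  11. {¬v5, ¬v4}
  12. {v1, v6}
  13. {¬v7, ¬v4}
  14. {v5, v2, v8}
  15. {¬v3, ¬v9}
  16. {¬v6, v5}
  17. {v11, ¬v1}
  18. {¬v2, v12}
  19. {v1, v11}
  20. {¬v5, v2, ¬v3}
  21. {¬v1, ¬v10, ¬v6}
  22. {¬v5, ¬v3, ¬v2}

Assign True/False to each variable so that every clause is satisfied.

v1=True, v2=False, v3=False, v4=False, v5=True, v6=False, v7=False, v8=False, v9=True, v10=False, v11=True, v12=True

Check each clause:
  1. {¬v4, v12} — ¬v4 is true.
  2. {¬v8, ¬v3} — ¬v8 is true.
  3. {v8, ¬v10, ¬v1} — ¬v10 is true.
  4. {v5, v10, ¬v12} — v5 is true.
  5. {v5, v9} — v9 is true.
  6. {¬v7, v10} — ¬v7 is true.
  7. {¬v9, v10, v12} — v12 is true.
  8. {v12, ¬v9, ¬v4} — v12 is true.
  9. {¬v3, v7, ¬v10} — ¬v3 is true.
  10. {¬v3, v7} — ¬v3 is true.
  11. {¬v5, ¬v4} — ¬v4 is true.
  12. {v1, v6} — v1 is true.
  13. {¬v7, ¬v4} — ¬v7 is true.
  14. {v5, v2, v8} — v5 is true.
  15. {¬v9, ¬v3} — ¬v3 is true.
  16. {¬v6, v5} — ¬v6 is true.
  17. {¬v1, v11} — v11 is true.
  18. {¬v2, v12} — v12 is true.
  19. {v1, v11} — v1 is true.
  20. {¬v5, ¬v3, v2} — ¬v3 is true.
  21. {¬v6, ¬v1, ¬v10} — ¬v6 is true.
  22. {¬v5, ¬v3, ¬v2} — ¬v3 is true.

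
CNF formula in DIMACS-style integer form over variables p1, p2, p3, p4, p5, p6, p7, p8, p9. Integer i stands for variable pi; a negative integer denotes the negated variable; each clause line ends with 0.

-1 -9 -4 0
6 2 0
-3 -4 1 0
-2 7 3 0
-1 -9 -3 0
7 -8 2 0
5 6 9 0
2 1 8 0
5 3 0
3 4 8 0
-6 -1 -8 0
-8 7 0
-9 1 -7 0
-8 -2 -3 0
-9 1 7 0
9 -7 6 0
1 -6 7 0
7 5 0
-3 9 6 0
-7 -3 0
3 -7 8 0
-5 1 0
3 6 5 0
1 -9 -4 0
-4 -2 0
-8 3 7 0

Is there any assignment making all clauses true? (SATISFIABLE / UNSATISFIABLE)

Set p1 = True and propagate.
For the remaining variables, p2 = True, p3 = False, p4 = False, p5 = True, p6 = False, p7 = True, p8 = True, p9 = True works.
So p1 = 1, p2 = 1, p3 = 0, p4 = 0, p5 = 1, p6 = 0, p7 = 1, p8 = 1, p9 = 1 is a satisfying assignment.

SATISFIABLE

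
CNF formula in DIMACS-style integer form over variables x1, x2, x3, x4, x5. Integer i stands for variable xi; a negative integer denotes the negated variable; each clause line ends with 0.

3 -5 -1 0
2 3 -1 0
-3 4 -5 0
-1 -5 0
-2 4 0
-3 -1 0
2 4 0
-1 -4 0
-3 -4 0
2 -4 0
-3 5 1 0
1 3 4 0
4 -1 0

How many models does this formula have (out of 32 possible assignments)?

2

The models are:
  x1=0 x2=1 x3=0 x4=1 x5=0
  x1=0 x2=1 x3=0 x4=1 x5=1
That's 2 in total.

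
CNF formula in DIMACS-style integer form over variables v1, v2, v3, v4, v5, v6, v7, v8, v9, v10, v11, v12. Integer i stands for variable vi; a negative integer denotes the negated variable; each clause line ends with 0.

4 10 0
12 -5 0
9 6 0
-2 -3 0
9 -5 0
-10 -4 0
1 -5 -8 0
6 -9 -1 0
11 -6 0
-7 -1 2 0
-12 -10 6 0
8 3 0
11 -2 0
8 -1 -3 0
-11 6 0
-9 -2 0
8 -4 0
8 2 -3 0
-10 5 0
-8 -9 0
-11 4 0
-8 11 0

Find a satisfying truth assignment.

v1=1, v2=0, v3=0, v4=1, v5=0, v6=1, v7=0, v8=1, v9=0, v10=0, v11=1, v12=0

Pure literal: v7 appears only negated; assign v7 = False.
Branch on v1: take v1 = True.
Branch on v2: take v2 = False.
Branch on v3: take v3 = False.
  then v8 is forced to True.
  then v9 is forced to False.
  then v6 is forced to True.
  then v5 is forced to False.
  then v11 is forced to True.
  then v10 is forced to False.
  then v4 is forced to True.
v12 is now unconstrained; take v12 = False.
Check each clause:
  1. (v4 OR v10) — v4 is true.
  2. (NOT v5 OR v12) — NOT v5 is true.
  3. (v6 OR v9) — v6 is true.
  4. (NOT v3 OR NOT v2) — NOT v3 is true.
  5. (NOT v5 OR v9) — NOT v5 is true.
  6. (NOT v10 OR NOT v4) — NOT v10 is true.
  7. (NOT v8 OR NOT v5 OR v1) — v1 is true.
  8. (NOT v9 OR NOT v1 OR v6) — NOT v9 is true.
  9. (NOT v6 OR v11) — v11 is true.
  10. (v2 OR NOT v1 OR NOT v7) — NOT v7 is true.
  11. (NOT v10 OR v6 OR NOT v12) — NOT v12 is true.
  12. (v8 OR v3) — v8 is true.
  13. (v11 OR NOT v2) — v11 is true.
  14. (NOT v3 OR v8 OR NOT v1) — v8 is true.
  15. (v6 OR NOT v11) — v6 is true.
  16. (NOT v2 OR NOT v9) — NOT v2 is true.
  17. (v8 OR NOT v4) — v8 is true.
  18. (NOT v3 OR v2 OR v8) — v8 is true.
  19. (v5 OR NOT v10) — NOT v10 is true.
  20. (NOT v8 OR NOT v9) — NOT v9 is true.
  21. (v4 OR NOT v11) — v4 is true.
  22. (NOT v8 OR v11) — v11 is true.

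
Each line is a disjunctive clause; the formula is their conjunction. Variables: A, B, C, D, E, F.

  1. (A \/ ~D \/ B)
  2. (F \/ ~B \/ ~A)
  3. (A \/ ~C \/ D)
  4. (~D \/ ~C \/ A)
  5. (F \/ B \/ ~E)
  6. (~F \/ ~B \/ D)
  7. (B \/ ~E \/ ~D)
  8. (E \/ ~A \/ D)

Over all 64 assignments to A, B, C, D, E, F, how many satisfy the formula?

Split on D, then A.
  D=1, A=1: C free; 4 ways for (B,E,F) × 2^1 = 8.
  D=1, A=0: remaining (B,C,E,F) ∈ {(1,0,0,0); (1,0,0,1); (1,0,1,0); (1,0,1,1)} — 4.
  D=0, A=1: remaining (B,C,E,F) ∈ {(0,0,1,1); (0,1,1,1)} — 2.
  D=0, A=0: 5 of the 16 assignments to (B,C,E,F) work.
Total: 8 + 4 + 2 + 5 = 19.

19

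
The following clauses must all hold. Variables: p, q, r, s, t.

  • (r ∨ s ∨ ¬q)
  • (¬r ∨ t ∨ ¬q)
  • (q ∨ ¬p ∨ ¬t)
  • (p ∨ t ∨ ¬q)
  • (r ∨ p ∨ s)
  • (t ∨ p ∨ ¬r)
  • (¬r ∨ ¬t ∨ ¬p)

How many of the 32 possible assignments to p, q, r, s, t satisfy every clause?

13

Split on p, then r.
  p=1, r=1: remaining (q,s,t) ∈ {(0,0,0); (0,1,0)} — 2.
  p=1, r=0: remaining (q,s,t) ∈ {(0,0,0); (0,1,0); (1,1,0); (1,1,1)} — 4.
  p=0, r=1: remaining (q,s,t) ∈ {(0,0,1); (0,1,1); (1,0,1); (1,1,1)} — 4.
  p=0, r=0: remaining (q,s,t) ∈ {(0,1,0); (0,1,1); (1,1,1)} — 3.
Total: 2 + 4 + 4 + 3 = 13.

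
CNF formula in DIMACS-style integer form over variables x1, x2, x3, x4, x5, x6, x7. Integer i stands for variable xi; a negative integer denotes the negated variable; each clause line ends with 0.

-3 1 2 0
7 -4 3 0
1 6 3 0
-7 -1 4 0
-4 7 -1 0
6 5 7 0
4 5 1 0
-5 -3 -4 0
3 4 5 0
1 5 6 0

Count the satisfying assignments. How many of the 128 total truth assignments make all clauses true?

36

Case analysis on x1 and x4:
  x1=T, x4=T: x2, x6 free; 3 ways for (x3,x5,x7) × 2^2 = 12.
  x1=T, x4=F: x2 free; 5 ways for (x3,x5,x6,x7) × 2^1 = 10.
  x1=F, x4=T: 6 of the 32 assignments to (x2,x3,x5,x6,x7) work.
  x1=F, x4=F: x7 free; 4 ways for (x2,x3,x5,x6) × 2^1 = 8.
Total: 12 + 10 + 6 + 8 = 36.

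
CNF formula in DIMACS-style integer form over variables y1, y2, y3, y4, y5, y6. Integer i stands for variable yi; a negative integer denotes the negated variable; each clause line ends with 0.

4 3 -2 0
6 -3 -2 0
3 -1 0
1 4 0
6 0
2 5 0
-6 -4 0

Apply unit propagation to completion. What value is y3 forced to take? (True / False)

True

Unit clause (y6) sets y6 = True.
(¬y6 ∨ ¬y4): since y6 = True, the clause reduces to (¬y4). y4 = False.
(y4 ∨ y1) with y4 = False leaves only y1, so y1 = True.
In (y3 ∨ ¬y1), ¬y1 is now false; y3 must hold, so y3 = True.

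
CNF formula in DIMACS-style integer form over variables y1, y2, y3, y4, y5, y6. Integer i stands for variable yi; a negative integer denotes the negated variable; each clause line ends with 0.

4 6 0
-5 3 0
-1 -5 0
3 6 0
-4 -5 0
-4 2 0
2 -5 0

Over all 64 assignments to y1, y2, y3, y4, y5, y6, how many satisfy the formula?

Split on y5, then y4.
  y5=T, y4=T: a clause becomes empty — 0.
  y5=T, y4=F: remaining (y1,y2,y3,y6) ∈ {(F,T,T,T)} — 1.
  y5=F, y4=T: y1 free; 3 ways for (y2,y3,y6) × 2^1 = 6.
  y5=F, y4=F: forces y6=T; y1, y2, y3 free → 2^3 = 8.
Total: 0 + 1 + 6 + 8 = 15.

15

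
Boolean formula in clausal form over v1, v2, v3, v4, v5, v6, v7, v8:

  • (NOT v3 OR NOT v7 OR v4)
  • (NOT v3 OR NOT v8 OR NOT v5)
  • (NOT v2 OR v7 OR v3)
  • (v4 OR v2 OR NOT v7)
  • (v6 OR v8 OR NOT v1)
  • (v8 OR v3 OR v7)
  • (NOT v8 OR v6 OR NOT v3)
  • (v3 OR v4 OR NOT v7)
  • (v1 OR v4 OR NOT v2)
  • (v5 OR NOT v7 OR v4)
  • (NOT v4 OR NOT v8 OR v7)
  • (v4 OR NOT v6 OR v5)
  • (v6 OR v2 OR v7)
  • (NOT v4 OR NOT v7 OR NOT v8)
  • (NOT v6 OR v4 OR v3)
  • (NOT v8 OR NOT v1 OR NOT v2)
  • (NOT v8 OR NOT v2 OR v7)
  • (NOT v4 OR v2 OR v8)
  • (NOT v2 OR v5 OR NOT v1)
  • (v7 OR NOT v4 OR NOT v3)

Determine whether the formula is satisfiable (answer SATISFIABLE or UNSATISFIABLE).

Try v1 = False.
Try v2 = True.
  then v4 is forced to True.
Try v3 = True.
  then v7 is forced to True.
  then v8 is forced to False.
v5, v6 are now unconstrained; take v5 = False, v6 = False.
Every clause has at least one true literal under this assignment.
So v1=False, v2=True, v3=True, v4=True, v5=False, v6=False, v7=True, v8=False is a satisfying assignment.

SATISFIABLE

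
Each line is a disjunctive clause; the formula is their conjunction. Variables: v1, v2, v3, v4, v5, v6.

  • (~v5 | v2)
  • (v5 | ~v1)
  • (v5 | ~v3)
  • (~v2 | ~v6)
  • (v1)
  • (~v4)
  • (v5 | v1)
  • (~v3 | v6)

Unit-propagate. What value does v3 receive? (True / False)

False

Unit clause (v1) sets v1 = True.
(~v1 | v5): since v1 = True, the clause reduces to (v5). v5 = True.
(v2 | ~v5) with v5 = True leaves only v2, so v2 = True.
(~v6 | ~v2): since v2 = True, the clause reduces to (~v6). v6 = False.
Unit clause (~v4) sets v4 = False.
(v6 | ~v3) with v6 = False leaves only ~v3, so v3 = False.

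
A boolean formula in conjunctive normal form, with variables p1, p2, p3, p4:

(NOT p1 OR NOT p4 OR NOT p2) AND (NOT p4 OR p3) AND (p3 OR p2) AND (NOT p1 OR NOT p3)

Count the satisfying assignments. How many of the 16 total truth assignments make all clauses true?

6

Satisfying assignments:
  p1=0 p2=0 p3=1 p4=0
  p1=0 p2=0 p3=1 p4=1
  p1=0 p2=1 p3=0 p4=0
  p1=0 p2=1 p3=1 p4=0
  p1=0 p2=1 p3=1 p4=1
  p1=1 p2=1 p3=0 p4=0
Count: 6.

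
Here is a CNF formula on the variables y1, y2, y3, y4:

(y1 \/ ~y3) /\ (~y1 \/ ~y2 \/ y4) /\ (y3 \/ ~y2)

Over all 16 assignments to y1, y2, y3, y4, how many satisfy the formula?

Satisfying assignments:
  y1=F y2=F y3=F y4=F
  y1=F y2=F y3=F y4=T
  y1=T y2=F y3=F y4=F
  y1=T y2=F y3=F y4=T
  y1=T y2=F y3=T y4=F
  y1=T y2=F y3=T y4=T
  y1=T y2=T y3=T y4=T
Count: 7.

7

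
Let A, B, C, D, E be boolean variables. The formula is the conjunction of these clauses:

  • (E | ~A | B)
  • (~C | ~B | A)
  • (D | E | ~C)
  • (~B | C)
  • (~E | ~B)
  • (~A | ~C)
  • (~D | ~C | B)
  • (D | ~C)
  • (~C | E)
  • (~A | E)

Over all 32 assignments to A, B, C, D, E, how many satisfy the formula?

Satisfying assignments:
  A=0 B=0 C=0 D=0 E=0
  A=0 B=0 C=0 D=0 E=1
  A=0 B=0 C=0 D=1 E=0
  A=0 B=0 C=0 D=1 E=1
  A=1 B=0 C=0 D=0 E=1
  A=1 B=0 C=0 D=1 E=1
That's 6 in total.

6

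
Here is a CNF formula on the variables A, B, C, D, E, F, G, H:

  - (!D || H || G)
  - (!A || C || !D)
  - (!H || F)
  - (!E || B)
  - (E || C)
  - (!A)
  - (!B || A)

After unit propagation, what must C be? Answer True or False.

(!A) is a unit clause: A = False.
From (A || !B) and A = False: B = False.
From (B || !E) and B = False: E = False.
In (C || E), E is now false; C must hold, so C = True.

True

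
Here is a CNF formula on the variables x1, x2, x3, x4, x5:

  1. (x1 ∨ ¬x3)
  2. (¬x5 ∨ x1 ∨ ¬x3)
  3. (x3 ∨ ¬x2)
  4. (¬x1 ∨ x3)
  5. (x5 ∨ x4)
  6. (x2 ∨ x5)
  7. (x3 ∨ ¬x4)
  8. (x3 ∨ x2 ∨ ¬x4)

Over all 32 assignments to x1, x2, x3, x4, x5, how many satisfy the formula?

The models are:
  x1=0 x2=0 x3=0 x4=0 x5=1
  x1=1 x2=0 x3=1 x4=0 x5=1
  x1=1 x2=0 x3=1 x4=1 x5=1
  x1=1 x2=1 x3=1 x4=0 x5=1
  x1=1 x2=1 x3=1 x4=1 x5=0
  x1=1 x2=1 x3=1 x4=1 x5=1
That's 6 in total.

6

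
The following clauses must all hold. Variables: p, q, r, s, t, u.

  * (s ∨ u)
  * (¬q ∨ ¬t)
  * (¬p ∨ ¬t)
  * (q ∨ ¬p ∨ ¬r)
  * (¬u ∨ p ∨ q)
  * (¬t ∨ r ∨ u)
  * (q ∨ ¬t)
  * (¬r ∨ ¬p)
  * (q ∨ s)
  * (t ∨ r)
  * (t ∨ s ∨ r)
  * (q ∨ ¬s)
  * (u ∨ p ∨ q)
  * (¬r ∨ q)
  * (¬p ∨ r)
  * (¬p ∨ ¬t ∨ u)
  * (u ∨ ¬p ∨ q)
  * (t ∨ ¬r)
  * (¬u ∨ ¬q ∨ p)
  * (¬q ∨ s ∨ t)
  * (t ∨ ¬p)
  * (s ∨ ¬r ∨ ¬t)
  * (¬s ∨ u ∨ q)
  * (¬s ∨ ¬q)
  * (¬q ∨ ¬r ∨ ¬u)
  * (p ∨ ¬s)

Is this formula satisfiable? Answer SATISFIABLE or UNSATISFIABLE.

q = True:
  propagation gives t=False, r=True; an empty clause results — contradiction.
q = False:
  propagation gives t=False, s=True; an empty clause results — contradiction.
Every branch closes, so no satisfying assignment exists.

UNSATISFIABLE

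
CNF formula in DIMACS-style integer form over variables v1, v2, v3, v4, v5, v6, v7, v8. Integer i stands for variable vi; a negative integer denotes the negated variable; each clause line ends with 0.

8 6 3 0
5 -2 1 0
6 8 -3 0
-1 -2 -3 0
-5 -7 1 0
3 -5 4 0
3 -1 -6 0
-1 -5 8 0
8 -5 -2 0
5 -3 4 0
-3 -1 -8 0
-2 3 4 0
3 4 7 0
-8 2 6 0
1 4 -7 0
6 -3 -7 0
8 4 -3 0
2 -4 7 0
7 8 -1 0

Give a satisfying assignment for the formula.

v1=True, v2=False, v3=True, v4=True, v5=False, v6=True, v7=True, v8=False

Set v1 = True and propagate.
Set v2 = False and propagate.
For the remaining variables, v3 = True, v4 = True, v5 = False, v6 = True, v7 = True, v8 = False works.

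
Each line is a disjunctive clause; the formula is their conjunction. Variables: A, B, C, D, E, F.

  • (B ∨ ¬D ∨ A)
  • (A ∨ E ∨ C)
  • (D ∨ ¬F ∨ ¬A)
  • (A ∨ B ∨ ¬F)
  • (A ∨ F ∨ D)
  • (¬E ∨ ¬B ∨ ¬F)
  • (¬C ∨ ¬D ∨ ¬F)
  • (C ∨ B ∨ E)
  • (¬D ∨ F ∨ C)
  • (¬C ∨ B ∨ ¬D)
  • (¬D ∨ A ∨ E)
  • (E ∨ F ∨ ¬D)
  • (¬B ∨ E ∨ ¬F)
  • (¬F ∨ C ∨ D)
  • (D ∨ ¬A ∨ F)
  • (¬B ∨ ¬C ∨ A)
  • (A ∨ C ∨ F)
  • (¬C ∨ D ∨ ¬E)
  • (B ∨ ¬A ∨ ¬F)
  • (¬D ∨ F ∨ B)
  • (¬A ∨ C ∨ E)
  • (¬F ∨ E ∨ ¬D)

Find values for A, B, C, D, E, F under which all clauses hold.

A=True  B=True  C=True  D=True  E=True  F=False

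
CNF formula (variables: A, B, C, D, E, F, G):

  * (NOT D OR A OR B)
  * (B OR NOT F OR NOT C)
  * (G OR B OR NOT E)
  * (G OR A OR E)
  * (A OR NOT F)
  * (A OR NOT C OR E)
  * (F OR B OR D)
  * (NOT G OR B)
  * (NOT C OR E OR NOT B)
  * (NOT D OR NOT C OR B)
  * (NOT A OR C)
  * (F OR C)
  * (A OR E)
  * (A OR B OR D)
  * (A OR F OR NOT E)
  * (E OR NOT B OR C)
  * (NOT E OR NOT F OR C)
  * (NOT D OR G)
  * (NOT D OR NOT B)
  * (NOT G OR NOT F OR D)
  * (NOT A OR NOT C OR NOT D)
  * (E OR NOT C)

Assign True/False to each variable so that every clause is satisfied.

Branch on A: take A = True.
  then C is forced to True.
  then D is forced to False.
  then E is forced to True.
Branch on B: take B = True.
The remaining clauses are satisfied by F = True, G = False.
Check each clause:
  1. (NOT D OR A OR B) — A is true.
  2. (NOT F OR NOT C OR B) — B is true.
  3. (NOT E OR G OR B) — B is true.
  4. (G OR E OR A) — A is true.
  5. (A OR NOT F) — A is true.
  6. (A OR E OR NOT C) — E is true.
  7. (D OR F OR B) — B is true.
  8. (NOT G OR B) — NOT G is true.
  9. (E OR NOT B OR NOT C) — E is true.
  10. (B OR NOT C OR NOT D) — B is true.
  11. (NOT A OR C) — C is true.
  12. (F OR C) — C is true.
  13. (E OR A) — A is true.
  14. (D OR B OR A) — A is true.
  15. (NOT E OR F OR A) — A is true.
  16. (NOT B OR E OR C) — C is true.
  17. (C OR NOT F OR NOT E) — C is true.
  18. (NOT D OR G) — NOT D is true.
  19. (NOT B OR NOT D) — NOT D is true.
  20. (NOT F OR NOT G OR D) — NOT G is true.
  21. (NOT C OR NOT D OR NOT A) — NOT D is true.
  22. (NOT C OR E) — E is true.

A = True, B = True, C = True, D = False, E = True, F = True, G = False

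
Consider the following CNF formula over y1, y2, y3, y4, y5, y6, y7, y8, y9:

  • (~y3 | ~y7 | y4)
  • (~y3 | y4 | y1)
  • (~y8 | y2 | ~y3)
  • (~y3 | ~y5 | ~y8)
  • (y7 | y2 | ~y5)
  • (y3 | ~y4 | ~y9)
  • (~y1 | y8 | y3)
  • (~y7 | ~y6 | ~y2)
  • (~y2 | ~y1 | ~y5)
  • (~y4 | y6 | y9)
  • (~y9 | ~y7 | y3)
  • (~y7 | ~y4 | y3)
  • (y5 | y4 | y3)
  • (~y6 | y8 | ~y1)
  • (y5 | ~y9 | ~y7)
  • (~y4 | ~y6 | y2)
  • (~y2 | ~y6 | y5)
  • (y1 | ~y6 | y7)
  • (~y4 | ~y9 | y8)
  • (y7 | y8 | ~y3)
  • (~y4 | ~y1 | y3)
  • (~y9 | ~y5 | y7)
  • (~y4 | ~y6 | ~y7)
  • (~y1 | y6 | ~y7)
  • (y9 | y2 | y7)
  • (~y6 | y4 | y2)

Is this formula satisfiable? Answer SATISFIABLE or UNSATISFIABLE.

SATISFIABLE

Try y1 = False.
Branch on y2: take y2 = True.
Branch on y3: take y3 = True.
  then y4 is forced to True.
For the remaining variables, y5 = False, y6 = False, y7 = False, y8 = True, y9 = True works.
So y1=F, y2=T, y3=T, y4=T, y5=F, y6=F, y7=F, y8=T, y9=T is a satisfying assignment.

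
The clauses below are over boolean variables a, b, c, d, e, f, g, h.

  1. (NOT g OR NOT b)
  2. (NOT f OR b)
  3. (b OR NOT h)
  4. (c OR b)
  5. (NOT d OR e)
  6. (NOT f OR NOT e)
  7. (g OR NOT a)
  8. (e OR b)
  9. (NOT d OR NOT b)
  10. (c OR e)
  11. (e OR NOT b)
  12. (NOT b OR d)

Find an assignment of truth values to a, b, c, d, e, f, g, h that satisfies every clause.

c occurs only positively in the remaining clauses — set c = True.
f occurs only negated in the remaining clauses — set f = False.
Try a = True.
  then g is forced to True.
  then b is forced to False.
  then h is forced to False.
  then e is forced to True.
d is now unconstrained; take d = True.
Every clause has at least one true literal under this assignment.

a=T, b=F, c=T, d=T, e=T, f=F, g=T, h=F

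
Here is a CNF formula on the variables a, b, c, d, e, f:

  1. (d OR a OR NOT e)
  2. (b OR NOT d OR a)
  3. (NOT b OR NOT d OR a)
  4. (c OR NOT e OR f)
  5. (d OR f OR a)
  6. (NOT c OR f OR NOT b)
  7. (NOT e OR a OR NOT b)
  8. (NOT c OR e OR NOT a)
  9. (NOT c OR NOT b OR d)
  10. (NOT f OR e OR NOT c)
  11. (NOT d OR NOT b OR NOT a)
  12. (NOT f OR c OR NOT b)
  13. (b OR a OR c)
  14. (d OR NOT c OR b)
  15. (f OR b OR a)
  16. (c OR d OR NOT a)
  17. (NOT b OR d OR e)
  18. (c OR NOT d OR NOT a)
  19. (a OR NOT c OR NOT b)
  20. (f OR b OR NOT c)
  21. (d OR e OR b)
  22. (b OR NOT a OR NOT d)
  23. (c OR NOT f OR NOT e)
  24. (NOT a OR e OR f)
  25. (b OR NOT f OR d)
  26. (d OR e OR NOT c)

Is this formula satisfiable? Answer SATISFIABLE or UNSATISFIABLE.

b = True:
  c = True:
    propagation gives f=True, d=True, a=True; an empty clause results — contradiction.
  c = False:
    propagation gives f=False, e=False, d=True, a=True; an empty clause results — contradiction.
b = False:
  a = True:
    propagation gives d=False, c=False; an empty clause results — contradiction.
  a = False:
    propagation gives d=False, e=False; an empty clause results — contradiction.
Every branch closes, so no satisfying assignment exists.

UNSATISFIABLE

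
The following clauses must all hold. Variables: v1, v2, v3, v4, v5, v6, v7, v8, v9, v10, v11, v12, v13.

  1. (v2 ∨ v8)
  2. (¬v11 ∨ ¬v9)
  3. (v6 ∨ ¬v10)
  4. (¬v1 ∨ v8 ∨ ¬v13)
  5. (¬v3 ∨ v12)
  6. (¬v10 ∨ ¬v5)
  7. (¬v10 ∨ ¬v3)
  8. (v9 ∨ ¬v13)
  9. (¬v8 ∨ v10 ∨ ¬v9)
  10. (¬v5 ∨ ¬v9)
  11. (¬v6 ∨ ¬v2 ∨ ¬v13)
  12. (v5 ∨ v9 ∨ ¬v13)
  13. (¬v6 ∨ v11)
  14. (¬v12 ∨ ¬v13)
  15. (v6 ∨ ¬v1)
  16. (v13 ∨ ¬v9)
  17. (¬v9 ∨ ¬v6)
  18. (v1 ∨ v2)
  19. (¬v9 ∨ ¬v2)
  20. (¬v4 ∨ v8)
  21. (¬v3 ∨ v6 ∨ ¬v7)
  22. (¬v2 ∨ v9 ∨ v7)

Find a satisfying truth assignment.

v1=True, v2=False, v3=False, v4=False, v5=False, v6=True, v7=False, v8=True, v9=False, v10=True, v11=True, v12=False, v13=False

Check each clause:
  1. (v2 ∨ v8) — v8 is true.
  2. (¬v9 ∨ ¬v11) — ¬v9 is true.
  3. (v6 ∨ ¬v10) — v6 is true.
  4. (¬v13 ∨ ¬v1 ∨ v8) — v8 is true.
  5. (¬v3 ∨ v12) — ¬v3 is true.
  6. (¬v5 ∨ ¬v10) — ¬v5 is true.
  7. (¬v3 ∨ ¬v10) — ¬v3 is true.
  8. (¬v13 ∨ v9) — ¬v13 is true.
  9. (v10 ∨ ¬v8 ∨ ¬v9) — v10 is true.
  10. (¬v5 ∨ ¬v9) — ¬v5 is true.
  11. (¬v2 ∨ ¬v6 ∨ ¬v13) — ¬v13 is true.
  12. (v5 ∨ ¬v13 ∨ v9) — ¬v13 is true.
  13. (¬v6 ∨ v11) — v11 is true.
  14. (¬v12 ∨ ¬v13) — ¬v13 is true.
  15. (v6 ∨ ¬v1) — v6 is true.
  16. (v13 ∨ ¬v9) — ¬v9 is true.
  17. (¬v9 ∨ ¬v6) — ¬v9 is true.
  18. (v2 ∨ v1) — v1 is true.
  19. (¬v2 ∨ ¬v9) — ¬v2 is true.
  20. (¬v4 ∨ v8) — v8 is true.
  21. (v6 ∨ ¬v3 ∨ ¬v7) — ¬v7 is true.
  22. (¬v2 ∨ v7 ∨ v9) — ¬v2 is true.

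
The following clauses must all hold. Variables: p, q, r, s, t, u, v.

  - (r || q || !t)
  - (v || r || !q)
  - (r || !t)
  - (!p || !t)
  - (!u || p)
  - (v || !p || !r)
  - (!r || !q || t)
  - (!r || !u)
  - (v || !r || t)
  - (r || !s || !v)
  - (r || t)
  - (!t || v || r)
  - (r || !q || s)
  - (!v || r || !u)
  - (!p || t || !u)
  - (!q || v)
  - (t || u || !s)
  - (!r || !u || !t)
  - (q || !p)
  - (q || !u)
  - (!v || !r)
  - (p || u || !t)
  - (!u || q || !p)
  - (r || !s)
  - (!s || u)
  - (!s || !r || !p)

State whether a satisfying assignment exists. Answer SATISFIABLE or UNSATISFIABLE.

r = True:
  propagation gives u=False, v=False, p=False, t=True; an empty clause results — contradiction.
r = False:
  propagation gives t=False; an empty clause results — contradiction.
Every branch closes, so no satisfying assignment exists.

UNSATISFIABLE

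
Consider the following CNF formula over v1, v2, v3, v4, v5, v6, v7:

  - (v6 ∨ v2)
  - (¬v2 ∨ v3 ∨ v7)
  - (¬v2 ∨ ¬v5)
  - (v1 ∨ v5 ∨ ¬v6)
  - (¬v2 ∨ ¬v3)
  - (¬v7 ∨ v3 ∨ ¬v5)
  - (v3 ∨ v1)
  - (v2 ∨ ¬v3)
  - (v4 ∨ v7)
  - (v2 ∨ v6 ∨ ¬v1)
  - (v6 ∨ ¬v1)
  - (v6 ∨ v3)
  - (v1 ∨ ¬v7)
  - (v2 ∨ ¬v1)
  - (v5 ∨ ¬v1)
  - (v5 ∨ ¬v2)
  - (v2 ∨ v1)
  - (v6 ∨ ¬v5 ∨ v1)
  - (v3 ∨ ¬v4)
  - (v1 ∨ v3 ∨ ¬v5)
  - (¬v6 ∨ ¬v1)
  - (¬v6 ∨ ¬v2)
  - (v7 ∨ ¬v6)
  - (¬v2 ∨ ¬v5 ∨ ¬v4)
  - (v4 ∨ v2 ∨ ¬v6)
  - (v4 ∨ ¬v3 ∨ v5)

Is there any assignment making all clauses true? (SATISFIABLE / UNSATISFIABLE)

UNSATISFIABLE

v2 = True:
  propagation gives v5=False; an empty clause results — contradiction.
v2 = False:
  propagation gives v6=True, v3=False, v1=True; an empty clause results — contradiction.
Every branch closes, so no satisfying assignment exists.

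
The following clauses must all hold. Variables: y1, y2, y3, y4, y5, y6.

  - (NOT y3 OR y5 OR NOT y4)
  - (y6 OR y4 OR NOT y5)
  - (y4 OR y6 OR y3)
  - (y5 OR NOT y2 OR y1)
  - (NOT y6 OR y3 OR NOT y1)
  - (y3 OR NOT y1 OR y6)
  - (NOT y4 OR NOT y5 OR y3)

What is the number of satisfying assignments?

23

Case analysis on y3 and y4:
  y3=1, y4=1: forces y5=1; y1, y2, y6 free → 2^3 = 8.
  y3=1, y4=0: 10 of the 16 assignments to (y1,y2,y5,y6) work.
  y3=0, y4=1: remaining (y1,y2,y5,y6) ∈ {(0,0,0,0); (0,0,0,1)} — 2.
  y3=0, y4=0: remaining (y1,y2,y5,y6) ∈ {(0,0,0,1); (0,0,1,1); (0,1,1,1)} — 3.
Total: 8 + 10 + 2 + 3 = 23.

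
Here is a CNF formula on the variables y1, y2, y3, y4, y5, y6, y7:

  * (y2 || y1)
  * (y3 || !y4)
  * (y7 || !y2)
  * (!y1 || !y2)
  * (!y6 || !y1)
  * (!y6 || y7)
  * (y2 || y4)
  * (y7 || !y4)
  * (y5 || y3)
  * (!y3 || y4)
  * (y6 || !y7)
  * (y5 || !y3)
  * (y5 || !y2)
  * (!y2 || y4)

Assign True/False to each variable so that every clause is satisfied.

y1 = F  y2 = T  y3 = T  y4 = T  y5 = T  y6 = T  y7 = T

y5 occurs only positively in the remaining clauses — set y5 = True.
Try y1 = False.
  then y2 is forced to True.
  then y7 is forced to True.
  then y6 is forced to True.
  then y4 is forced to True.
  then y3 is forced to True.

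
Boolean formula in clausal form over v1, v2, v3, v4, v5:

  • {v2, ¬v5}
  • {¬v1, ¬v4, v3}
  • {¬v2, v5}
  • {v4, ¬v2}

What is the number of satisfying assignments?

Case analysis on v2 and v4:
  v2=1, v4=1: remaining (v1,v3,v5) ∈ {(0,0,1); (0,1,1); (1,1,1)} — 3.
  v2=1, v4=0: a clause becomes empty — 0.
  v2=0, v4=1: remaining (v1,v3,v5) ∈ {(0,0,0); (0,1,0); (1,1,0)} — 3.
  v2=0, v4=0: remaining (v1,v3,v5) ∈ {(0,0,0); (0,1,0); (1,0,0); (1,1,0)} — 4.
Total: 3 + 0 + 3 + 4 = 10.

10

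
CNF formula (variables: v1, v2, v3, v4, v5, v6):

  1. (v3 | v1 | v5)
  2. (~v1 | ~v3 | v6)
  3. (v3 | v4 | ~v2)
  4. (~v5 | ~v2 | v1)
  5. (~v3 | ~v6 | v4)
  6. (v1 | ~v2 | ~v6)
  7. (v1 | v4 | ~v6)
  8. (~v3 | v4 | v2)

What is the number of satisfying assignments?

Split on v1, then v3.
  v1=T, v3=T: remaining (v2,v4,v5,v6) ∈ {(F,T,F,T); (F,T,T,T); (T,T,F,T); (T,T,T,T)} — 4.
  v1=T, v3=F: v5, v6 free; 3 ways for (v2,v4) × 2^2 = 12.
  v1=F, v3=T: 6 of the 16 assignments to (v2,v4,v5,v6) work.
  v1=F, v3=F: remaining (v2,v4,v5,v6) ∈ {(F,F,T,F); (F,T,T,F); (F,T,T,T)} — 3.
Total: 4 + 12 + 6 + 3 = 25.

25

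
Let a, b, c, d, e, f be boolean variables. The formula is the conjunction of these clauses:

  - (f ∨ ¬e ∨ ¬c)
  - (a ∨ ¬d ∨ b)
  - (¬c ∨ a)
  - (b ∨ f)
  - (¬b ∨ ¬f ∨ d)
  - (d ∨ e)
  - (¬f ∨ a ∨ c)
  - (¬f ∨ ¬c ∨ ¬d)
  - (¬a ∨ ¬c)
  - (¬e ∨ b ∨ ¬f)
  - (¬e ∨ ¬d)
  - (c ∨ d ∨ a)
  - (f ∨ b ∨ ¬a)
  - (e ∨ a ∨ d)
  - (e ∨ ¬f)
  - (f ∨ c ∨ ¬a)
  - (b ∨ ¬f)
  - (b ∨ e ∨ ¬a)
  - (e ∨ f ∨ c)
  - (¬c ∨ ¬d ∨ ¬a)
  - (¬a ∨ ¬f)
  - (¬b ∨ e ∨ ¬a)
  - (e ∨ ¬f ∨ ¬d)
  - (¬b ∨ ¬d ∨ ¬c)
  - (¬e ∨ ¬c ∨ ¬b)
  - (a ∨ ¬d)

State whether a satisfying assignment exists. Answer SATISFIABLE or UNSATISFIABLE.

UNSATISFIABLE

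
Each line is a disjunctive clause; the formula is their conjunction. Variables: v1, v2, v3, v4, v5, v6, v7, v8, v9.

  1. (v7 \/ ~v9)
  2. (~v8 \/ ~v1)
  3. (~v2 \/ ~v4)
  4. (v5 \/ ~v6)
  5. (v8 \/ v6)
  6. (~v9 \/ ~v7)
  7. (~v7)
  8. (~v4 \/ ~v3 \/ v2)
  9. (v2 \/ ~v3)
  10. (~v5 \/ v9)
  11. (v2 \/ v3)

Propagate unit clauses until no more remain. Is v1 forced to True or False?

False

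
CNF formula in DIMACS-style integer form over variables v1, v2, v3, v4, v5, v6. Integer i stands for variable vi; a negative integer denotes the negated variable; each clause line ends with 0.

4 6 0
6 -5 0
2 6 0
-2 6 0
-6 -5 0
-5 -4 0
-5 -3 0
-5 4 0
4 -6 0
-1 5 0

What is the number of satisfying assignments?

4

Satisfying assignments:
  v1=0 v2=0 v3=0 v4=1 v5=0 v6=1
  v1=0 v2=0 v3=1 v4=1 v5=0 v6=1
  v1=0 v2=1 v3=0 v4=1 v5=0 v6=1
  v1=0 v2=1 v3=1 v4=1 v5=0 v6=1
That's 4 in total.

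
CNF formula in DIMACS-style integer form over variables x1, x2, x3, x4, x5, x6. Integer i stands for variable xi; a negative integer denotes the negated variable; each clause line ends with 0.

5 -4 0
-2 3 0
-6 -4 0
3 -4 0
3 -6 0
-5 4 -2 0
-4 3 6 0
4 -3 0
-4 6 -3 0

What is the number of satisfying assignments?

Satisfying assignments:
  x1=F x2=F x3=F x4=F x5=F x6=F
  x1=F x2=F x3=F x4=F x5=T x6=F
  x1=T x2=F x3=F x4=F x5=F x6=F
  x1=T x2=F x3=F x4=F x5=T x6=F
Count: 4.

4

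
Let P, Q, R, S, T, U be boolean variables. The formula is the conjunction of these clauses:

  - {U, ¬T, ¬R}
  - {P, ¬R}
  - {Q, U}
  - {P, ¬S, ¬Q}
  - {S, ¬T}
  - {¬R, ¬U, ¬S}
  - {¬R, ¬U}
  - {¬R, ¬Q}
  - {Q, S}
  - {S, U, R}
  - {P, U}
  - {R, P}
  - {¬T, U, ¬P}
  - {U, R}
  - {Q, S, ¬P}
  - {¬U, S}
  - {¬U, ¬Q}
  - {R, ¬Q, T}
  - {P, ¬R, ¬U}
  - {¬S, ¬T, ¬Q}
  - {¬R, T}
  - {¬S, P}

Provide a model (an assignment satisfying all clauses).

Set P = True and propagate.
Try Q = False.
  then U is forced to True.
  then R is forced to False.
  then S is forced to True.
T is now unconstrained; take T = True.
Every clause has at least one true literal under this assignment.
Check each clause:
  1. {¬R, U, ¬T} — ¬R is true.
  2. {P, ¬R} — P is true.
  3. {U, Q} — U is true.
  4. {¬S, ¬Q, P} — P is true.
  5. {S, ¬T} — S is true.
  6. {¬R, ¬U, ¬S} — ¬R is true.
  7. {¬R, ¬U} — ¬R is true.
  8. {¬Q, ¬R} — ¬R is true.
  9. {Q, S} — S is true.
  10. {S, R, U} — S is true.
  11. {U, P} — P is true.
  12. {R, P} — P is true.
  13. {¬P, ¬T, U} — U is true.
  14. {U, R} — U is true.
  15. {¬P, Q, S} — S is true.
  16. {¬U, S} — S is true.
  17. {¬Q, ¬U} — ¬Q is true.
  18. {¬Q, R, T} — T is true.
  19. {¬U, ¬R, P} — P is true.
  20. {¬Q, ¬T, ¬S} — ¬Q is true.
  21. {T, ¬R} — ¬R is true.
  22. {¬S, P} — P is true.

P = T, Q = F, R = F, S = T, T = T, U = T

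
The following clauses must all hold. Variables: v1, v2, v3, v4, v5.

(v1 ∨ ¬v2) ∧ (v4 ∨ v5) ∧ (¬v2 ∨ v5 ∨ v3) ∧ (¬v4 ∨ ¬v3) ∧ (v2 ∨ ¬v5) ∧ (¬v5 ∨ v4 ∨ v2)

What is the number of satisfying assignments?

Satisfying assignments:
  v1=0 v2=0 v3=0 v4=1 v5=0
  v1=1 v2=0 v3=0 v4=1 v5=0
  v1=1 v2=1 v3=0 v4=0 v5=1
  v1=1 v2=1 v3=0 v4=1 v5=1
  v1=1 v2=1 v3=1 v4=0 v5=1
That's 5 in total.

5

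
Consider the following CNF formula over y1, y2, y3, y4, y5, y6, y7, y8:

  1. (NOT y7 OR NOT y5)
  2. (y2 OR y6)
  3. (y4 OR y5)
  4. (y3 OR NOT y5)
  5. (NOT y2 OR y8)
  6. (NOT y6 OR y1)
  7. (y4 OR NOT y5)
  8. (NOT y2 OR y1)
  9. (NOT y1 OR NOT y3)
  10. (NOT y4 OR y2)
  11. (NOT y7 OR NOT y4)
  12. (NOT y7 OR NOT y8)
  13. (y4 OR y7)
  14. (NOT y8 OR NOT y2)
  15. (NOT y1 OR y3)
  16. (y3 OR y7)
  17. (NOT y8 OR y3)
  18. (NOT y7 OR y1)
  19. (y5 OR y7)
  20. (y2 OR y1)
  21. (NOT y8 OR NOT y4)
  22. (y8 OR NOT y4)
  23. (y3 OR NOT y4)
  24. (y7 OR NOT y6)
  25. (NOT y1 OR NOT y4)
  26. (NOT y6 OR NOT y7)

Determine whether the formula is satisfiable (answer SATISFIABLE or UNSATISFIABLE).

y4 = True:
  propagation gives y2=True, y8=True; an empty clause results — contradiction.
y4 = False:
  propagation gives y5=True; an empty clause results — contradiction.
Every branch closes, so no satisfying assignment exists.

UNSATISFIABLE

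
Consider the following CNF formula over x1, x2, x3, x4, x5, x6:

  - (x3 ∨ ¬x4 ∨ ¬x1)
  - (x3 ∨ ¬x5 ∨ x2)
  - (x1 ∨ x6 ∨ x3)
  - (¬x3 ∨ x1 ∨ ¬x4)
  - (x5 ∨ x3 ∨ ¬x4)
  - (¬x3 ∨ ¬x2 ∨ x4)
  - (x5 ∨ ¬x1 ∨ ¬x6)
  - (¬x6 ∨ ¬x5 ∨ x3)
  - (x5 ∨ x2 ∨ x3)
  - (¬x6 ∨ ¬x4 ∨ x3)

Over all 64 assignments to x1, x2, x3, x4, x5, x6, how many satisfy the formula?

Case analysis on x3 and x4:
  x3=1, x4=1: x2 free; 3 ways for (x1,x5,x6) × 2^1 = 6.
  x3=1, x4=0: 7 of the 16 assignments to (x1,x2,x5,x6) work.
  x3=0, x4=1: a clause becomes empty — 0.
  x3=0, x4=0: remaining (x1,x2,x5,x6) ∈ {(0,1,0,1); (1,1,0,0); (1,1,1,0)} — 3.
Total: 6 + 7 + 0 + 3 = 16.

16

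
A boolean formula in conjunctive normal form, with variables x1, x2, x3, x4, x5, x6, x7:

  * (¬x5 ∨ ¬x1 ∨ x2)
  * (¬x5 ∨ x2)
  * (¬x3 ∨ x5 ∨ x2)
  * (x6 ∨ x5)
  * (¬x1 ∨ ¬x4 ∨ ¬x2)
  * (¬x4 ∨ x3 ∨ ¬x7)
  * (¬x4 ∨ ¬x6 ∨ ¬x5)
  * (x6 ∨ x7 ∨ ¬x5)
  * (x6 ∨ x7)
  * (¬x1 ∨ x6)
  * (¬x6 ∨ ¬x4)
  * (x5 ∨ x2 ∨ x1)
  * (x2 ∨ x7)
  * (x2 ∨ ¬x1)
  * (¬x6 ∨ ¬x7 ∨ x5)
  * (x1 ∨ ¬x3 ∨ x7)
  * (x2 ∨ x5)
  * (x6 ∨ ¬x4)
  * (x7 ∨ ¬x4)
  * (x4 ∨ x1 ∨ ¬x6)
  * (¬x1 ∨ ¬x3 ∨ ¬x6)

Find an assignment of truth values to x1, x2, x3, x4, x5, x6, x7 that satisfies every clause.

x1=1  x2=1  x3=0  x4=0  x5=1  x6=1  x7=1

Set x1 = True and propagate.
  then x6 is forced to True.
  then x4 is forced to False.
  then x2 is forced to True.
  then x3 is forced to False.
Branch on x5: take x5 = True.
x7 is now unconstrained; take x7 = True.
Every clause has at least one true literal under this assignment.
Check each clause:
  1. (¬x1 ∨ ¬x5 ∨ x2) — x2 is true.
  2. (x2 ∨ ¬x5) — x2 is true.
  3. (¬x3 ∨ x5 ∨ x2) — ¬x3 is true.
  4. (x5 ∨ x6) — x5 is true.
  5. (¬x4 ∨ ¬x2 ∨ ¬x1) — ¬x4 is true.
  6. (¬x7 ∨ x3 ∨ ¬x4) — ¬x4 is true.
  7. (¬x6 ∨ ¬x5 ∨ ¬x4) — ¬x4 is true.
  8. (¬x5 ∨ x7 ∨ x6) — x6 is true.
  9. (x7 ∨ x6) — x6 is true.
  10. (¬x1 ∨ x6) — x6 is true.
  11. (¬x6 ∨ ¬x4) — ¬x4 is true.
  12. (x1 ∨ x5 ∨ x2) — x1 is true.
  13. (x2 ∨ x7) — x2 is true.
  14. (¬x1 ∨ x2) — x2 is true.
  15. (¬x6 ∨ x5 ∨ ¬x7) — x5 is true.
  16. (¬x3 ∨ x1 ∨ x7) — x1 is true.
  17. (x5 ∨ x2) — x2 is true.
  18. (x6 ∨ ¬x4) — ¬x4 is true.
  19. (x7 ∨ ¬x4) — ¬x4 is true.
  20. (x1 ∨ ¬x6 ∨ x4) — x1 is true.
  21. (¬x3 ∨ ¬x1 ∨ ¬x6) — ¬x3 is true.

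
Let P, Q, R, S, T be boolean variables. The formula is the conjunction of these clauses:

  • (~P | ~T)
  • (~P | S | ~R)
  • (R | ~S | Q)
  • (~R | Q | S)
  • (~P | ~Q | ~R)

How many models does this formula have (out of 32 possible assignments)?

Split on R, then P.
  R=1, P=1: remaining (Q,S,T) ∈ {(0,1,0)} — 1.
  R=1, P=0: T free; 3 ways for (Q,S) × 2^1 = 6.
  R=0, P=1: remaining (Q,S,T) ∈ {(0,0,0); (1,0,0); (1,1,0)} — 3.
  R=0, P=0: T free; 3 ways for (Q,S) × 2^1 = 6.
Total: 1 + 6 + 3 + 6 = 16.

16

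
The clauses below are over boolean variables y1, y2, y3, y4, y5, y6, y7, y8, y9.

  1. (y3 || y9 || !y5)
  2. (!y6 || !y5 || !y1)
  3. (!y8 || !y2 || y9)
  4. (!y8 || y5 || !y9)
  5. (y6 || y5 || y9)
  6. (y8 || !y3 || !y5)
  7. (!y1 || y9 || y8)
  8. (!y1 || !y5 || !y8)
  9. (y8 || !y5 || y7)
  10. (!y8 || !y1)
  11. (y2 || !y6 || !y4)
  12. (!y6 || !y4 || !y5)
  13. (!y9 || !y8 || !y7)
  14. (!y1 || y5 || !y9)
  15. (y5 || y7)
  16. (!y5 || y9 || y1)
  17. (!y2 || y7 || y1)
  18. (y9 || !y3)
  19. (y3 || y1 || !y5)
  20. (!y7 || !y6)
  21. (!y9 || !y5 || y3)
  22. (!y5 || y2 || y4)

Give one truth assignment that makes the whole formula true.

Try y1 = False.
For the remaining variables, y2 = False, y3 = False, y4 = True, y5 = False, y6 = False, y7 = True, y8 = False, y9 = True works.

y1 = 0, y2 = 0, y3 = 0, y4 = 1, y5 = 0, y6 = 0, y7 = 1, y8 = 0, y9 = 1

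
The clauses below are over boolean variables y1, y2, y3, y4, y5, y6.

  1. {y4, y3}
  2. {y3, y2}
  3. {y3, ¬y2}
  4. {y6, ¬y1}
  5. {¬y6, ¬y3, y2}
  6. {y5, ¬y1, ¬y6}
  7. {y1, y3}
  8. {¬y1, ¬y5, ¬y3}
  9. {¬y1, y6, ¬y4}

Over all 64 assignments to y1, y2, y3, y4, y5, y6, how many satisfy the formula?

Split on y3, then y1.
  y3=1, y1=1: a clause becomes empty — 0.
  y3=1, y1=0: y4, y5 free; 3 ways for (y2,y6) × 2^2 = 12.
  y3=0, y1=1: a clause becomes empty — 0.
  y3=0, y1=0: a clause becomes empty — 0.
Total: 0 + 12 + 0 + 0 = 12.

12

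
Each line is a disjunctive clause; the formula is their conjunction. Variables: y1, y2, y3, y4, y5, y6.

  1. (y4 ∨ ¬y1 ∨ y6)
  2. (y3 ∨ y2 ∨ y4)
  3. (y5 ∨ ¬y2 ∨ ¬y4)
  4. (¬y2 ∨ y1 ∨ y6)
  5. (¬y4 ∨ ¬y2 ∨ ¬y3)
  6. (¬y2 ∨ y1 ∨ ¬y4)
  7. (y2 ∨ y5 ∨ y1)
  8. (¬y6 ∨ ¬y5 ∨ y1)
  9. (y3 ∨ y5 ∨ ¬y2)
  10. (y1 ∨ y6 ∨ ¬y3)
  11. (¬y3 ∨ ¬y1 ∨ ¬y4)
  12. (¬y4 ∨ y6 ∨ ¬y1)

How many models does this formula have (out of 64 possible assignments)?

Split on y1, then y2.
  y1=T, y2=T: remaining (y3,y4,y5,y6) ∈ {(F,F,T,T); (F,T,T,T); (T,F,F,T); (T,F,T,T)} — 4.
  y1=T, y2=F: remaining (y3,y4,y5,y6) ∈ {(F,T,F,T); (F,T,T,T); (T,F,F,T); (T,F,T,T)} — 4.
  y1=F, y2=T: remaining (y3,y4,y5,y6) ∈ {(T,F,F,T)} — 1.
  y1=F, y2=F: remaining (y3,y4,y5,y6) ∈ {(F,T,T,F)} — 1.
Total: 4 + 4 + 1 + 1 = 10.

10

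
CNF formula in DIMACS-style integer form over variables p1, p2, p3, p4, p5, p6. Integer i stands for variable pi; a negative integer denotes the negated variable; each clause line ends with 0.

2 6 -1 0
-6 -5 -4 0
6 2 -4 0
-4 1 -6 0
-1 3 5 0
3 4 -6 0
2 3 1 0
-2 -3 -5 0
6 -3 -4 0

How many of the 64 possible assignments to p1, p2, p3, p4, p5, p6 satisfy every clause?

18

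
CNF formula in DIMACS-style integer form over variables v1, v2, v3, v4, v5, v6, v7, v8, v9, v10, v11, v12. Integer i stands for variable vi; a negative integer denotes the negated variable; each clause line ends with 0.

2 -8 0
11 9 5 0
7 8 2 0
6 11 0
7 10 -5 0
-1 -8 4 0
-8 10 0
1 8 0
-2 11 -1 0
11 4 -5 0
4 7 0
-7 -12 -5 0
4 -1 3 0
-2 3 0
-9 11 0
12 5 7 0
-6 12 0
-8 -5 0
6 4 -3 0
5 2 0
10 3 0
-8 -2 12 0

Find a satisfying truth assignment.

v1 = True  v2 = True  v3 = True  v4 = True  v5 = False  v6 = False  v7 = False  v8 = False  v9 = True  v10 = False  v11 = True  v12 = True

Check each clause:
  1. {v2, ¬v8} — ¬v8 is true.
  2. {v11, v9, v5} — v9 is true.
  3. {v2, v8, v7} — v2 is true.
  4. {v6, v11} — v11 is true.
  5. {v10, ¬v5, v7} — ¬v5 is true.
  6. {¬v1, v4, ¬v8} — ¬v8 is true.
  7. {v10, ¬v8} — ¬v8 is true.
  8. {v8, v1} — v1 is true.
  9. {v11, ¬v2, ¬v1} — v11 is true.
  10. {v11, ¬v5, v4} — v11 is true.
  11. {v4, v7} — v4 is true.
  12. {¬v7, ¬v5, ¬v12} — ¬v7 is true.
  13. {v3, v4, ¬v1} — v3 is true.
  14. {¬v2, v3} — v3 is true.
  15. {¬v9, v11} — v11 is true.
  16. {v5, v7, v12} — v12 is true.
  17. {v12, ¬v6} — ¬v6 is true.
  18. {¬v5, ¬v8} — ¬v8 is true.
  19. {¬v3, v6, v4} — v4 is true.
  20. {v5, v2} — v2 is true.
  21. {v10, v3} — v3 is true.
  22. {¬v8, ¬v2, v12} — ¬v8 is true.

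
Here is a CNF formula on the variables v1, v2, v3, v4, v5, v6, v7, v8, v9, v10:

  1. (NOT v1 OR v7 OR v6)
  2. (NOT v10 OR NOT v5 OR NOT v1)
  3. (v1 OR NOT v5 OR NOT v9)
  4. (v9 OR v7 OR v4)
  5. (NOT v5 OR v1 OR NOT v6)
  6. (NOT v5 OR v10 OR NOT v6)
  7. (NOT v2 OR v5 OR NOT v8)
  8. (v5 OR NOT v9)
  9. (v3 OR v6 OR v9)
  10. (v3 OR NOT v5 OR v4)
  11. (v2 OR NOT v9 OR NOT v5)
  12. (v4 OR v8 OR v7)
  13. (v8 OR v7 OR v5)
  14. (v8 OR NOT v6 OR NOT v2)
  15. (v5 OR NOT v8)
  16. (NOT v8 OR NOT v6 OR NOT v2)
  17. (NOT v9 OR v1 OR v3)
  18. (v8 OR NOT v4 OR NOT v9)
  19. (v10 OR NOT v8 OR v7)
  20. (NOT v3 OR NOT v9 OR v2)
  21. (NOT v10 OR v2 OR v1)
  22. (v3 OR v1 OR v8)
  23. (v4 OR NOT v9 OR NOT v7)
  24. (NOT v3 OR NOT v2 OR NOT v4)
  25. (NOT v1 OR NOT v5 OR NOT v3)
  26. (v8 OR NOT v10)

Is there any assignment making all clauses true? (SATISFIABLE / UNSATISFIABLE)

SATISFIABLE

Try v1 = False.
Branch on v2: take v2 = True.
Try v3 = True.
  then v4 is forced to False.
The remaining clauses are satisfied by v5 = True, v6 = False, v7 = True, v8 = True, v9 = False, v10 = True.
So v1 = False, v2 = True, v3 = True, v4 = False, v5 = True, v6 = False, v7 = True, v8 = True, v9 = False, v10 = True is a satisfying assignment.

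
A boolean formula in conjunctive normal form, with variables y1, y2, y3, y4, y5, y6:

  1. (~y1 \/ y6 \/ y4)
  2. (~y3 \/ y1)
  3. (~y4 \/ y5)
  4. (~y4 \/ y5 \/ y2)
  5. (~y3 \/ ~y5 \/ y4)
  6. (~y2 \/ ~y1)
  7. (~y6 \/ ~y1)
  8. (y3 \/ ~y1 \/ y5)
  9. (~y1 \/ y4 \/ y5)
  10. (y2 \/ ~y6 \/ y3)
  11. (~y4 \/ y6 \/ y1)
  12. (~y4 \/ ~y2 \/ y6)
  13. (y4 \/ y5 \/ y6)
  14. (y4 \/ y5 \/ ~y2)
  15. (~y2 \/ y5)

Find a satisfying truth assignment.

y1=F  y2=T  y3=F  y4=T  y5=T  y6=T

Try y1 = False.
  then y3 is forced to False.
Branch on y2: take y2 = True.
  then y5 is forced to True.
For the remaining variables, y4 = True, y6 = True works.
Every clause has at least one true literal under this assignment.
Check each clause:
  1. (y6 \/ y4 \/ ~y1) — y4 is true.
  2. (y1 \/ ~y3) — ~y3 is true.
  3. (~y4 \/ y5) — y5 is true.
  4. (y5 \/ ~y4 \/ y2) — y2 is true.
  5. (y4 \/ ~y3 \/ ~y5) — y4 is true.
  6. (~y2 \/ ~y1) — ~y1 is true.
  7. (~y1 \/ ~y6) — ~y1 is true.
  8. (y3 \/ y5 \/ ~y1) — y5 is true.
  9. (~y1 \/ y5 \/ y4) — y4 is true.
  10. (~y6 \/ y2 \/ y3) — y2 is true.
  11. (~y4 \/ y6 \/ y1) — y6 is true.
  12. (~y2 \/ ~y4 \/ y6) — y6 is true.
  13. (y6 \/ y4 \/ y5) — y4 is true.
  14. (y4 \/ y5 \/ ~y2) — y4 is true.
  15. (~y2 \/ y5) — y5 is true.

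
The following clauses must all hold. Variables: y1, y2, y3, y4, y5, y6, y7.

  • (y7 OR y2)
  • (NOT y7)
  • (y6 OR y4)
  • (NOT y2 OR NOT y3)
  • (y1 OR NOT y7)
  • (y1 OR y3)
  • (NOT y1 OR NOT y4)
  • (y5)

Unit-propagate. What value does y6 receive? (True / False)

True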